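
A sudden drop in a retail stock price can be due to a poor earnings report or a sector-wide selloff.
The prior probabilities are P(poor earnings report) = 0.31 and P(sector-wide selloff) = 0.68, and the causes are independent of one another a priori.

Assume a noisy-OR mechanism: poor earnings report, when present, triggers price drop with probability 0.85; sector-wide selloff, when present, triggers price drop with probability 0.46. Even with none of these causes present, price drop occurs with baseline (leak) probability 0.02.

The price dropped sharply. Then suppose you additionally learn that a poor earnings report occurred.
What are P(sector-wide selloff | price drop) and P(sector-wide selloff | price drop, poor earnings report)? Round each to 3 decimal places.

P(sector-wide selloff | price drop) ≈ 0.823; P(sector-wide selloff | price drop, poor earnings report) ≈ 0.696

Under noisy-OR, P(price drop | causes) = 1 − (1−0.02)·∏(1−qᵢ) over the active causes.
P(price drop) = 0.02×0.69×0.32 + 0.4708×0.69×0.68 + 0.853×0.31×0.32 + 0.92062×0.31×0.68 = 0.004416 + 0.220899 + 0.084618 + 0.194067 = 0.504000
Restricting to configurations with sector-wide selloff present: 0.220899 + 0.194067 = 0.414966.
P(sector-wide selloff | price drop) = 0.414966 / 0.504000 ≈ 0.823

Now also conditioning on poor earnings report=true:
For the numerator, keep only sector-wide selloff=true terms: 0.92062·0.68 = 0.626022
The normalizing constant is 0.853·0.32 + 0.92062·0.68 = 0.898982
Posterior = 0.626022 / 0.898982 ≈ 0.696
— poor earnings report explains away the evidence for sector-wide selloff.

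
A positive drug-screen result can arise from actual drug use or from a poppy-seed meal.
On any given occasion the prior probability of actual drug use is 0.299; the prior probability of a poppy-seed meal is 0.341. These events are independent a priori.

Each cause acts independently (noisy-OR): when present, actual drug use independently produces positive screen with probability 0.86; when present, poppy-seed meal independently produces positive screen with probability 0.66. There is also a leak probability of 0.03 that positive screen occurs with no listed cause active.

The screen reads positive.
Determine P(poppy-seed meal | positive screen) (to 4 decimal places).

P(poppy-seed meal | positive screen) ≈ 0.5830

Under noisy-OR, P(positive screen | causes) = 1 − (1−0.03)·∏(1−qᵢ) over the active causes.
P(positive screen) = 0.03*0.701*0.659 + 0.6702*0.701*0.341 + 0.8642*0.299*0.659 + 0.953828*0.299*0.341 = 0.013859 + 0.160205 + 0.170283 + 0.097251 = 0.441598
Restricting to configurations with poppy-seed meal present: 0.160205 + 0.097251 = 0.257456.
Hence the posterior is 0.257456/0.441598 ≈ 0.5830.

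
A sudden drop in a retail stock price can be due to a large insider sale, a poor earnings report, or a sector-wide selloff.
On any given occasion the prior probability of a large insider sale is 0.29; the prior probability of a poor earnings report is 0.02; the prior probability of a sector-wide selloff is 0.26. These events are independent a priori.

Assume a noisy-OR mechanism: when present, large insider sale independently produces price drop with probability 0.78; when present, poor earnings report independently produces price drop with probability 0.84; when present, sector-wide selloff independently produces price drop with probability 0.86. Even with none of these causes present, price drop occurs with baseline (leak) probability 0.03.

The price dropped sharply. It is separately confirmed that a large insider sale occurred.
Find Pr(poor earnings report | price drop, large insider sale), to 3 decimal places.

Pr(poor earnings report | price drop, large insider sale) ≈ 0.023

Under noisy-OR, P(price drop | causes) = 1 − (1−0.03)·∏(1−qᵢ) over the active causes.
Enumerate the 4 (poor earnings report, sector-wide selloff) configurations and weight by the priors:
  P(price drop | large insider sale) = 0.7866·0.98·0.74 + 0.970124·0.98·0.26 + 0.965856·0.02·0.74 + 0.99522·0.02·0.26
        = 0.570442 + 0.247188 + 0.014295 + 0.005175 = 0.837100
The terms with poor earnings report present sum to 0.019470, so
  P(poor earnings report | price drop, large insider sale) = 0.019470 / 0.837100 ≈ 0.023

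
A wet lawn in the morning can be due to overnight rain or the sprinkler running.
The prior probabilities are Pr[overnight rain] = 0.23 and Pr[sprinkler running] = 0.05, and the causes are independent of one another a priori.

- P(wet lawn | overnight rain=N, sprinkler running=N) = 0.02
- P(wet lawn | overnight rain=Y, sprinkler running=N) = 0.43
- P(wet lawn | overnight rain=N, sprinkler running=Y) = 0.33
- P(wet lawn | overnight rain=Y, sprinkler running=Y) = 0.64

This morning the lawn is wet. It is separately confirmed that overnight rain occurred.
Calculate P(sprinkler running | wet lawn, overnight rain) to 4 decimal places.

For the numerator, keep only sprinkler running=true terms: 0.64·0.05 = 0.032000
Normalizer over all consistent configurations: 0.43·0.95 + 0.64·0.05 = 0.440500
Posterior = 0.032000 / 0.440500 ≈ 0.0726

P(sprinkler running | wet lawn, overnight rain) ≈ 0.0726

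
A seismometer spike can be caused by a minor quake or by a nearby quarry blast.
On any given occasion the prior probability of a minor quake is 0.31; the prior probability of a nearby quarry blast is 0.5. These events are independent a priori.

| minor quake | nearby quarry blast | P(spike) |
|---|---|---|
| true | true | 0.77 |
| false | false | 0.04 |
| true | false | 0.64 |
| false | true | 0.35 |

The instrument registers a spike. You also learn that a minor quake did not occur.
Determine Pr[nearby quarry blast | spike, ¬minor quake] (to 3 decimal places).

For the numerator, keep only nearby quarry blast=true terms: 0.35*0.5 = 0.175000
Normalizer over all consistent configurations: 0.04*0.5 + 0.35*0.5 = 0.195000
P(nearby quarry blast | spike, ¬minor quake) = 0.175000/0.195000 ≈ 0.897

Pr[nearby quarry blast | spike, ¬minor quake] ≈ 0.897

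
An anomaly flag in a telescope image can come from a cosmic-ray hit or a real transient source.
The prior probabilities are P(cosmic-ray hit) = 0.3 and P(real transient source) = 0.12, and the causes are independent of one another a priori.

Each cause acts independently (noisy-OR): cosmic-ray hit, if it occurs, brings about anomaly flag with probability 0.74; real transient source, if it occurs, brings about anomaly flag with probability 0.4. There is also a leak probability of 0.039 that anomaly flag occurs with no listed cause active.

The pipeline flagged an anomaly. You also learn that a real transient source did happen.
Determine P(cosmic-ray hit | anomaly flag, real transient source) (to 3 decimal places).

Under noisy-OR, P(anomaly flag | causes) = 1 − (1−0.039)·∏(1−qᵢ) over the active causes.
P(anomaly flag | real transient source) = 0.4234×0.7 + 0.850084×0.3 = 0.296380 + 0.255025 = 0.551405
Restricting to configurations with cosmic-ray hit present: 0.850084×0.3 = 0.255025.
So P(cosmic-ray hit | anomaly flag, real transient source) = 0.255025/0.551405 ≈ 0.463.

P(cosmic-ray hit | anomaly flag, real transient source) ≈ 0.463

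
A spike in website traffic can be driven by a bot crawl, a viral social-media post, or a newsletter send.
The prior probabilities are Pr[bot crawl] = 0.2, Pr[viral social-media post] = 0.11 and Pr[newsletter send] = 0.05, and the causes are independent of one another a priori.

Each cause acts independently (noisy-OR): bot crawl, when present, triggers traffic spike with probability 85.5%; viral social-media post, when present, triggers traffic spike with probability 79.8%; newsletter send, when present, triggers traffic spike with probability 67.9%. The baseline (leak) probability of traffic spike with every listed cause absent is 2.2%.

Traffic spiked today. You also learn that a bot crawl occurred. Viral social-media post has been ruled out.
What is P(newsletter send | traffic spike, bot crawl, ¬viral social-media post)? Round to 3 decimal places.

Under noisy-OR, P(traffic spike | causes) = 1 − (1−0.022)·∏(1−qᵢ) over the active causes.
P(traffic spike | bot crawl, ¬viral social-media post) = 0.85819×0.95 + 0.954479×0.05 = 0.815280 + 0.047724 = 0.863004
Restricting to configurations with newsletter send present: 0.954479×0.05 = 0.047724.
So P(newsletter send | traffic spike, bot crawl, ¬viral social-media post) = 0.047724/0.863004 ≈ 0.055.

P(newsletter send | traffic spike, bot crawl, ¬viral social-media post) ≈ 0.055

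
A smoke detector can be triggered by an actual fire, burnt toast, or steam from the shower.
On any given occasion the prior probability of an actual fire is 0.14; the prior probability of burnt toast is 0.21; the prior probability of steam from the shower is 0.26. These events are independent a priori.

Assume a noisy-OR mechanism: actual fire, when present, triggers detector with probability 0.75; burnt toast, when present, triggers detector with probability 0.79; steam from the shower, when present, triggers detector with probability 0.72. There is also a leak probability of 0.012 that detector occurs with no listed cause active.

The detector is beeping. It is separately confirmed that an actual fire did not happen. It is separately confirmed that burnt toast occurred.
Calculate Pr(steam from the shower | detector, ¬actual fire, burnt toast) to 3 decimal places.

Under noisy-OR, P(detector | causes) = 1 − (1−0.012)·∏(1−qᵢ) over the active causes.
P(detector | ¬actual fire, burnt toast) = 0.79252×0.74 + 0.941906×0.26 = 0.586465 + 0.244896 = 0.831361
Of this, 0.244896 comes from 0.941906×0.26 (the steam from the shower=true cases).
P(steam from the shower | detector, ¬actual fire, burnt toast) = 0.244896 / 0.831361 ≈ 0.295

Pr(steam from the shower | detector, ¬actual fire, burnt toast) ≈ 0.295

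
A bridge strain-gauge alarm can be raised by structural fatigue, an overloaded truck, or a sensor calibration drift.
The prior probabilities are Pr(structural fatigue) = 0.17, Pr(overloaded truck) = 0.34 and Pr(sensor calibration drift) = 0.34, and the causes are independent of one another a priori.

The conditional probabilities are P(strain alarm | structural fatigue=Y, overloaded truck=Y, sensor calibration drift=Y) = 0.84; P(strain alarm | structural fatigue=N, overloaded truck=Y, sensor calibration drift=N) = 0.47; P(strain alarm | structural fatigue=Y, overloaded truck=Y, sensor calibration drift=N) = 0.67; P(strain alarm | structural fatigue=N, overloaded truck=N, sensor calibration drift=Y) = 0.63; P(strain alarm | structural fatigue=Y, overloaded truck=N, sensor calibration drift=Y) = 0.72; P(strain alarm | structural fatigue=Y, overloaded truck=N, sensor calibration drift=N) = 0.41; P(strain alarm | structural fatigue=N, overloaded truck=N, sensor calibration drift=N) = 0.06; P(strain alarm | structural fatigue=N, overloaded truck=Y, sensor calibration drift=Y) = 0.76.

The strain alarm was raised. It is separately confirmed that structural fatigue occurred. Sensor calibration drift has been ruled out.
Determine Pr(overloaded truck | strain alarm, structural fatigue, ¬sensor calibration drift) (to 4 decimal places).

Pr(overloaded truck | strain alarm, structural fatigue, ¬sensor calibration drift) ≈ 0.4571

Enumerate both values of overloaded truck and weight by the priors:
  P(strain alarm | structural fatigue, ¬sensor calibration drift) = 0.41·0.66 + 0.67·0.34
        = 0.270600 + 0.227800 = 0.498400
Keeping only the overloaded truck-present terms gives 0.227800, so
  P(overloaded truck | strain alarm, structural fatigue, ¬sensor calibration drift) = 0.227800 / 0.498400 ≈ 0.4571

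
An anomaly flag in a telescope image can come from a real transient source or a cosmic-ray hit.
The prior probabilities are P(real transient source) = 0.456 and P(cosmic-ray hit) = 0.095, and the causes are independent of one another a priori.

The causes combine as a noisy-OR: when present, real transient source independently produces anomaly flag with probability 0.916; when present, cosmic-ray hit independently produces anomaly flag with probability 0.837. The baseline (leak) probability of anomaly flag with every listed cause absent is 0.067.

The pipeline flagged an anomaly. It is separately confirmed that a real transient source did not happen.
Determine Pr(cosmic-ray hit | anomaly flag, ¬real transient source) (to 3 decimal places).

Under noisy-OR, P(anomaly flag | causes) = 1 − (1−0.067)·∏(1−qᵢ) over the active causes.
Weight on cosmic-ray hit=true, given the evidence: 0.847921·0.095 = 0.080552
The normalizing constant is 0.067·0.905 + 0.847921·0.095 = 0.141187
P(cosmic-ray hit | anomaly flag, ¬real transient source) = 0.080552/0.141187 ≈ 0.571

Pr(cosmic-ray hit | anomaly flag, ¬real transient source) ≈ 0.571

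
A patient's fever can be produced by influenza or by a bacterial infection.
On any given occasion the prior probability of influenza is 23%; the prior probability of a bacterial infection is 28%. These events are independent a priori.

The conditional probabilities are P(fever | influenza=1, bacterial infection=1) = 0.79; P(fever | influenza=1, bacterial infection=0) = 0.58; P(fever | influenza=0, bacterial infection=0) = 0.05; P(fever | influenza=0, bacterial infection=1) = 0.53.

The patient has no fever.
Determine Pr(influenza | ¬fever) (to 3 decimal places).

By total probability over the 4 (influenza, bacterial infection) configurations:
  P(¬fever) = 0.95·0.77·0.72 + 0.47·0.77·0.28 + 0.42·0.23·0.72 + 0.21·0.23·0.28
        = 0.526680 + 0.101332 + 0.069552 + 0.013524 = 0.711088
Keeping only the influenza-present terms gives 0.083076, so
  P(influenza | ¬fever) = 0.083076 / 0.711088 ≈ 0.117

Pr(influenza | ¬fever) ≈ 0.117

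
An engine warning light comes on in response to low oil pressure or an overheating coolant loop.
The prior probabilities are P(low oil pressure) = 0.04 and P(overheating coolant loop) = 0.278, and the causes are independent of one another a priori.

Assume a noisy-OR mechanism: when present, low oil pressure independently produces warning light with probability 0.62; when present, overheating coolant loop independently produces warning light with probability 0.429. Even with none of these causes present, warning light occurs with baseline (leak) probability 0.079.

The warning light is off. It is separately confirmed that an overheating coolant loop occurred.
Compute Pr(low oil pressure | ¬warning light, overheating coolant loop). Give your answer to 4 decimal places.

Under noisy-OR, P(warning light | causes) = 1 − (1−0.079)·∏(1−qᵢ) over the active causes.
P(¬warning light | overheating coolant loop) = 0.525891·0.96 + 0.199839·0.04 = 0.504855 + 0.007994 = 0.512849
Of this, 0.007994 comes from 0.199839·0.04 (the low oil pressure=true cases).
Hence the posterior is 0.007994/0.512849 ≈ 0.0156.

Pr(low oil pressure | ¬warning light, overheating coolant loop) ≈ 0.0156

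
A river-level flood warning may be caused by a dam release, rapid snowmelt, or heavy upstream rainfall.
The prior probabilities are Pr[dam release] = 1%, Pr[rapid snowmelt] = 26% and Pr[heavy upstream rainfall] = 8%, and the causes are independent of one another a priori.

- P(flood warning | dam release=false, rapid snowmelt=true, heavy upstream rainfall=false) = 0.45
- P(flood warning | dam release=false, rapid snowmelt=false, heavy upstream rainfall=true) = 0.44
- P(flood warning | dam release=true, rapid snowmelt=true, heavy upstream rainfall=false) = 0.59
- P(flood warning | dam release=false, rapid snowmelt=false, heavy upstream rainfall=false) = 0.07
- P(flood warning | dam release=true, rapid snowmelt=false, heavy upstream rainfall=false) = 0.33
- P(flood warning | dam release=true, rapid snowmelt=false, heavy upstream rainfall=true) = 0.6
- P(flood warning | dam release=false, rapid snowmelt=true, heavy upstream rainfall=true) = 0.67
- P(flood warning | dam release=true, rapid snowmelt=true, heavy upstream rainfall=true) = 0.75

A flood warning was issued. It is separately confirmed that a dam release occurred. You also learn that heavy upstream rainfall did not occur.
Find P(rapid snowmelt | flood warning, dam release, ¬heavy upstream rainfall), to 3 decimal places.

Enumerate both values of rapid snowmelt and weight by the priors:
  P(flood warning | dam release, ¬heavy upstream rainfall) = 0.33×0.74 + 0.59×0.26
        = 0.244200 + 0.153400 = 0.397600
Configurations with rapid snowmelt contribute 0.153400, so
  P(rapid snowmelt | flood warning, dam release, ¬heavy upstream rainfall) = 0.153400 / 0.397600 ≈ 0.386

P(rapid snowmelt | flood warning, dam release, ¬heavy upstream rainfall) ≈ 0.386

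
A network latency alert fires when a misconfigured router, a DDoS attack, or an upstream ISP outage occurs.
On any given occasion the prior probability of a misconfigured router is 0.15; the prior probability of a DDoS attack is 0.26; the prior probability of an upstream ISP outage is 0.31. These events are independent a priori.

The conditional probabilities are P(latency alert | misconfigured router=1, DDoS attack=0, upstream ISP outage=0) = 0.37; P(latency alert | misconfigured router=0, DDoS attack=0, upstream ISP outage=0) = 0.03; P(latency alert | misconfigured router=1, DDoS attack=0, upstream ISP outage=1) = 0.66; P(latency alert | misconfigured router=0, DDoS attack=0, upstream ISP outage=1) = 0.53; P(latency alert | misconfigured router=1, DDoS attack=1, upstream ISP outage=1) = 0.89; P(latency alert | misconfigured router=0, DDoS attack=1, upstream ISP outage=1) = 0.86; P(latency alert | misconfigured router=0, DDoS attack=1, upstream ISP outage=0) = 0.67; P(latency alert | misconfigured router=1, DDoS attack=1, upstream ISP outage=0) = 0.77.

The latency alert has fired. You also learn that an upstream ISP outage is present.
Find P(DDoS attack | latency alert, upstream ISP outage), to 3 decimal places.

P(DDoS attack | latency alert, upstream ISP outage) ≈ 0.356

By total probability over the 4 (misconfigured router, DDoS attack) configurations:
  P(latency alert | upstream ISP outage) = 0.53×0.85×0.74 + 0.86×0.85×0.26 + 0.66×0.15×0.74 + 0.89×0.15×0.26
        = 0.333370 + 0.190060 + 0.073260 + 0.034710 = 0.631400
The terms with DDoS attack present sum to 0.224770, so
  P(DDoS attack | latency alert, upstream ISP outage) = 0.224770 / 0.631400 ≈ 0.356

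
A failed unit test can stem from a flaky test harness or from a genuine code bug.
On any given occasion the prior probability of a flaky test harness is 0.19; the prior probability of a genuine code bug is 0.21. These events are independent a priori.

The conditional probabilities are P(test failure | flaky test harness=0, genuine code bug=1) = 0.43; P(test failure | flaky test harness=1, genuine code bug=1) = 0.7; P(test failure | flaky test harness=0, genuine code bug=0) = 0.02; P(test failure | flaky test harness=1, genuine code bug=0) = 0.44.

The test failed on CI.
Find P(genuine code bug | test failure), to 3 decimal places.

P(test failure) = 0.02×0.81×0.79 + 0.43×0.81×0.21 + 0.44×0.19×0.79 + 0.7×0.19×0.21 = 0.012798 + 0.073143 + 0.066044 + 0.027930 = 0.179915
Restricting to configurations with genuine code bug present: 0.073143 + 0.027930 = 0.101073.
P(genuine code bug | test failure) = 0.101073 / 0.179915 ≈ 0.562

P(genuine code bug | test failure) ≈ 0.562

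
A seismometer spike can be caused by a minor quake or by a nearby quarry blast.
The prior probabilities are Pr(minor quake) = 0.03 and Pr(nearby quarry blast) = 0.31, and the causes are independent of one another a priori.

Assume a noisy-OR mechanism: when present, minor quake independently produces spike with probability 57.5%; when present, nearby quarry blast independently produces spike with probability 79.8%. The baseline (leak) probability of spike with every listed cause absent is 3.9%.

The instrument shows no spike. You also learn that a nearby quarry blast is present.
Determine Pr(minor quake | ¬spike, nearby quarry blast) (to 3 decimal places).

Pr(minor quake | ¬spike, nearby quarry blast) ≈ 0.013

Under noisy-OR, P(spike | causes) = 1 − (1−0.039)·∏(1−qᵢ) over the active causes.
P(¬spike | nearby quarry blast) = 0.194122*0.97 + 0.082502*0.03 = 0.188298 + 0.002475 = 0.190773
Restricting to configurations with minor quake present: 0.082502*0.03 = 0.002475.
P(minor quake | ¬spike, nearby quarry blast) = 0.002475 / 0.190773 ≈ 0.013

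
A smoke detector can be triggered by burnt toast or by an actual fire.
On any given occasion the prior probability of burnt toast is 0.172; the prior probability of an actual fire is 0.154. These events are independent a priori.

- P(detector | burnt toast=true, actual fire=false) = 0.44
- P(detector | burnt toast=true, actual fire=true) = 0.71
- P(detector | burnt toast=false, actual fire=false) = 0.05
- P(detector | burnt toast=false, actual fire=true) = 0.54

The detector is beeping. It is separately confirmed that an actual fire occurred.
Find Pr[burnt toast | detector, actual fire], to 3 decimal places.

For the numerator, keep only burnt toast=true terms: 0.71×0.172 = 0.122120
Normalizer over all consistent configurations: 0.54×0.828 + 0.71×0.172 = 0.569240
P(burnt toast | detector, actual fire) = 0.122120/0.569240 ≈ 0.215

Pr[burnt toast | detector, actual fire] ≈ 0.215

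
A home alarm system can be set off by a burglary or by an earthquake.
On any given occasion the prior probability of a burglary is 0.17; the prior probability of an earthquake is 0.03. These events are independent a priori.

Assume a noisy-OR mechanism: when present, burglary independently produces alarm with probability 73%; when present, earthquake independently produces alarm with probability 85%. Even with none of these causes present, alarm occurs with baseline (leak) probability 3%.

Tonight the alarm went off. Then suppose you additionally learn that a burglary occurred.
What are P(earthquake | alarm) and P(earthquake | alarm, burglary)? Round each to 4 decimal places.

P(earthquake | alarm) ≈ 0.1522; P(earthquake | alarm, burglary) ≈ 0.0387

Under noisy-OR, P(alarm | causes) = 1 − (1−0.03)·∏(1−qᵢ) over the active causes.
By total probability over the 4 (burglary, earthquake) configurations:
  P(alarm) = 0.03·0.83·0.97 + 0.8545·0.83·0.03 + 0.7381·0.17·0.97 + 0.960715·0.17·0.03
        = 0.024153 + 0.021277 + 0.121713 + 0.004900 = 0.172043
Configurations with earthquake contribute 0.026177, so
  P(earthquake | alarm) = 0.026177 / 0.172043 ≈ 0.1522

With the extra evidence:
Enumerate both values of earthquake and weight by the priors:
  P(alarm | burglary) = 0.7381*0.97 + 0.960715*0.03
        = 0.715957 + 0.028821 = 0.744778
The terms with earthquake present sum to 0.028821, so
  P(earthquake | alarm, burglary) = 0.028821 / 0.744778 ≈ 0.0387
— burglary explains away the evidence for earthquake.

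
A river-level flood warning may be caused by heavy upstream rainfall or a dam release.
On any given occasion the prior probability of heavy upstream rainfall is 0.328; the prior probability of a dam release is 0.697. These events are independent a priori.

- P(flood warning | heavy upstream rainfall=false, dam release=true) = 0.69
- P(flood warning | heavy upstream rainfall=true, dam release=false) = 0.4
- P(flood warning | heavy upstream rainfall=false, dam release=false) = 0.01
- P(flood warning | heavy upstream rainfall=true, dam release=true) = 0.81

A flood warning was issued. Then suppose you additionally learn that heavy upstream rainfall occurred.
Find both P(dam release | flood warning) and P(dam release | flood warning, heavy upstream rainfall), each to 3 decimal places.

P(dam release | flood warning) ≈ 0.924; P(dam release | flood warning, heavy upstream rainfall) ≈ 0.823

P(flood warning) = 0.01·0.672·0.303 + 0.69·0.672·0.697 + 0.4·0.328·0.303 + 0.81·0.328·0.697 = 0.002036 + 0.323185 + 0.039754 + 0.185179 = 0.550154
Of this, 0.508364 comes from 0.323185 + 0.185179 (the dam release=true cases).
So P(dam release | flood warning) = 0.508364/0.550154 ≈ 0.924.

Now also conditioning on heavy upstream rainfall=true:
P(flood warning | heavy upstream rainfall) = 0.4*0.303 + 0.81*0.697 = 0.121200 + 0.564570 = 0.685770
Of this, 0.564570 comes from 0.81*0.697 (the dam release=true cases).
P(dam release | flood warning, heavy upstream rainfall) = 0.564570 / 0.685770 ≈ 0.823
— heavy upstream rainfall explains away the evidence for dam release.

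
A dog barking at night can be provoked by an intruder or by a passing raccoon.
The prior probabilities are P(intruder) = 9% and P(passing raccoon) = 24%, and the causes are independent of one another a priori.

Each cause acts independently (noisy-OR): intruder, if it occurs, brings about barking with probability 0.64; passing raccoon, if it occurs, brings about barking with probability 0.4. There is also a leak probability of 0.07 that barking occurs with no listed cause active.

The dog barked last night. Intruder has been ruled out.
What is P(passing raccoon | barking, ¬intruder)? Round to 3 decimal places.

Under noisy-OR, P(barking | causes) = 1 − (1−0.07)·∏(1−qᵢ) over the active causes.
Numerator (weight on configurations with passing raccoon): 0.442×0.24 = 0.106080
Denominator P(barking | ¬intruder): 0.07×0.76 + 0.442×0.24 = 0.159280
P(passing raccoon | barking, ¬intruder) = 0.106080/0.159280 ≈ 0.666

P(passing raccoon | barking, ¬intruder) ≈ 0.666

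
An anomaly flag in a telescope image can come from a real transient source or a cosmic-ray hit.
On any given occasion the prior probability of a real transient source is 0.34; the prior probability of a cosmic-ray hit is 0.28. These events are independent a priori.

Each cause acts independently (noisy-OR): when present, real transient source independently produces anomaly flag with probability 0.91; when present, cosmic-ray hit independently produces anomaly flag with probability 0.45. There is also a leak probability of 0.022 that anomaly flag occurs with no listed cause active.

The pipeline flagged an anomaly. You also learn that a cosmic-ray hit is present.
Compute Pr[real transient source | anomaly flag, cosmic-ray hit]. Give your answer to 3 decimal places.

Pr[real transient source | anomaly flag, cosmic-ray hit] ≈ 0.515

Under noisy-OR, P(anomaly flag | causes) = 1 − (1−0.022)·∏(1−qᵢ) over the active causes.
P(anomaly flag | cosmic-ray hit) = 0.4621×0.66 + 0.951589×0.34 = 0.304986 + 0.323540 = 0.628526
Of this, 0.323540 comes from 0.951589×0.34 (the real transient source=true cases).
Hence the posterior is 0.323540/0.628526 ≈ 0.515.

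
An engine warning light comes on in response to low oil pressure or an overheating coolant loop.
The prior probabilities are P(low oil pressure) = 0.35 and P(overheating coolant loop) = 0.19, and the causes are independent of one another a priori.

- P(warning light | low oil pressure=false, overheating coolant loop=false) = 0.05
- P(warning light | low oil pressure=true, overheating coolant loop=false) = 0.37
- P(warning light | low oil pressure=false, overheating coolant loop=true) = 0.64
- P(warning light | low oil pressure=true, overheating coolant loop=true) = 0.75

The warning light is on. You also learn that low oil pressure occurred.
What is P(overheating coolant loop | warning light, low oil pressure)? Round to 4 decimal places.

P(warning light | low oil pressure) = 0.37·0.81 + 0.75·0.19 = 0.299700 + 0.142500 = 0.442200
Of this, 0.142500 comes from 0.75·0.19 (the overheating coolant loop=true cases).
So P(overheating coolant loop | warning light, low oil pressure) = 0.142500/0.442200 ≈ 0.3223.

P(overheating coolant loop | warning light, low oil pressure) ≈ 0.3223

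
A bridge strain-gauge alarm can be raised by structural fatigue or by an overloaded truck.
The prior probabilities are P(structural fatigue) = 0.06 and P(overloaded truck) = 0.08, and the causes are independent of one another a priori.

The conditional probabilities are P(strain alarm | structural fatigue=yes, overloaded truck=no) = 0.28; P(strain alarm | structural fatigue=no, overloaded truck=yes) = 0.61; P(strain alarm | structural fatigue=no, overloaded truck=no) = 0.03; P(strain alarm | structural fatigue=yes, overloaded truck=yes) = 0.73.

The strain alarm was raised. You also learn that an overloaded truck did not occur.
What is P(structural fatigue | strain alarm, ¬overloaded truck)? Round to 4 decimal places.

Sum P(strain alarm|·) weighted by the priors over both values of structural fatigue:
  P(strain alarm | ¬overloaded truck) = 0.03·0.94 + 0.28·0.06
        = 0.028200 + 0.016800 = 0.045000
Keeping only the structural fatigue-present terms gives 0.016800, so
  P(structural fatigue | strain alarm, ¬overloaded truck) = 0.016800 / 0.045000 ≈ 0.3733

P(structural fatigue | strain alarm, ¬overloaded truck) ≈ 0.3733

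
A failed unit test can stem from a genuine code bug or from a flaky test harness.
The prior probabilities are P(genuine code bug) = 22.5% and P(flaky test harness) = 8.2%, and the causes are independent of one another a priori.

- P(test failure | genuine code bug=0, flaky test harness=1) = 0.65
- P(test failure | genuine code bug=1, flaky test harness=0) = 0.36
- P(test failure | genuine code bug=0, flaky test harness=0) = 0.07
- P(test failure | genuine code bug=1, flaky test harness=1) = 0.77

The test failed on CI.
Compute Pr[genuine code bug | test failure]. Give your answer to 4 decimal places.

Pr[genuine code bug | test failure] ≈ 0.4929

Sum P(test failure|·) weighted by the priors over the 4 (genuine code bug, flaky test harness) configurations:
  P(test failure) = 0.07·0.775·0.918 + 0.65·0.775·0.082 + 0.36·0.225·0.918 + 0.77·0.225·0.082
        = 0.049802 + 0.041308 + 0.074358 + 0.014207 = 0.179675
Keeping only the genuine code bug-present terms gives 0.088565, so
  P(genuine code bug | test failure) = 0.088565 / 0.179675 ≈ 0.4929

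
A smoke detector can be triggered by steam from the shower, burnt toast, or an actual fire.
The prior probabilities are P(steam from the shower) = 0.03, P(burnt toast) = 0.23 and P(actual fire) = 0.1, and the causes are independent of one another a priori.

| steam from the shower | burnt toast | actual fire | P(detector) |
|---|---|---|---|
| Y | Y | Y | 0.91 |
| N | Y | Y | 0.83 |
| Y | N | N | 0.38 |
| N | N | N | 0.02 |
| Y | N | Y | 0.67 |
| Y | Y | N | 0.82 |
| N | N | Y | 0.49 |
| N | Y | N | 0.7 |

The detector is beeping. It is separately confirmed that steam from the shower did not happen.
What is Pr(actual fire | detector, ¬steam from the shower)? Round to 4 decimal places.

Weight on actual fire=true, given the evidence: 0.037730 + 0.019090 = 0.056820
Normalizer over all consistent configurations: 0.02×0.77×0.9 + 0.49×0.77×0.1 + 0.7×0.23×0.9 + 0.83×0.23×0.1 = 0.215580
Posterior = 0.056820 / 0.215580 ≈ 0.2636

Pr(actual fire | detector, ¬steam from the shower) ≈ 0.2636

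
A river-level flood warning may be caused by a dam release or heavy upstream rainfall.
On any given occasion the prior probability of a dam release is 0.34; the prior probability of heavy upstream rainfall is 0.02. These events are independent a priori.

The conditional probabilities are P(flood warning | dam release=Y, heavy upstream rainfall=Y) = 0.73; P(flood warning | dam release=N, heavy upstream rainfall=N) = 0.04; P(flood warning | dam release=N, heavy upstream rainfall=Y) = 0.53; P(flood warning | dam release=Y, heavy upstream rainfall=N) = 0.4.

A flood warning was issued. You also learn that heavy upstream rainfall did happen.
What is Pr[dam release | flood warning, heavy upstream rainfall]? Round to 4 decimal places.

Numerator (weight on configurations with dam release): 0.73×0.34 = 0.248200
Normalizer over all consistent configurations: 0.53×0.66 + 0.73×0.34 = 0.598000
P(dam release | flood warning, heavy upstream rainfall) = 0.248200/0.598000 ≈ 0.4151

Pr[dam release | flood warning, heavy upstream rainfall] ≈ 0.4151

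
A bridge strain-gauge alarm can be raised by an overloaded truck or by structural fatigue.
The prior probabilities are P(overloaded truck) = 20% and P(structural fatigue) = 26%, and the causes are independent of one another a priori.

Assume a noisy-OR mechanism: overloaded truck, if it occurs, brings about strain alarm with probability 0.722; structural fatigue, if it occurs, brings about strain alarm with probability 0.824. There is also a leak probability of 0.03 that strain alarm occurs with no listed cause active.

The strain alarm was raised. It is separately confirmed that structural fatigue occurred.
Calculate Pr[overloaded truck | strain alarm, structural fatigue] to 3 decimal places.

Pr[overloaded truck | strain alarm, structural fatigue] ≈ 0.223

Under noisy-OR, P(strain alarm | causes) = 1 − (1−0.03)·∏(1−qᵢ) over the active causes.
Numerator (weight on configurations with overloaded truck): 0.95254·0.2 = 0.190508
Denominator P(strain alarm | structural fatigue): 0.82928·0.8 + 0.95254·0.2 = 0.853932
P(overloaded truck | strain alarm, structural fatigue) = 0.190508/0.853932 ≈ 0.223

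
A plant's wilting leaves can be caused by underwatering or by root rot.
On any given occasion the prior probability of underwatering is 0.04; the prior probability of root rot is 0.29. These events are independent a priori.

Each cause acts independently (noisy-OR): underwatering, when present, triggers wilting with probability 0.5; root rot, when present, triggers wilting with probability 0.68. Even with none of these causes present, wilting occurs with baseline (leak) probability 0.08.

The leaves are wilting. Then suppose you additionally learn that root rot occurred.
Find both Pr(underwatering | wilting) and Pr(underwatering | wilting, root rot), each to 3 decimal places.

Under noisy-OR, P(wilting | causes) = 1 − (1−0.08)·∏(1−qᵢ) over the active causes.
P(wilting) = 0.08×0.96×0.71 + 0.7056×0.96×0.29 + 0.54×0.04×0.71 + 0.8528×0.04×0.29 = 0.054528 + 0.196439 + 0.015336 + 0.009892 = 0.276195
The underwatering-present share is 0.015336 + 0.009892 = 0.025228.
P(underwatering | wilting) = 0.025228 / 0.276195 ≈ 0.091

With the extra evidence:
For the numerator, keep only underwatering=true terms: 0.8528·0.04 = 0.034112
Normalizer over all consistent configurations: 0.7056·0.96 + 0.8528·0.04 = 0.711488
Posterior = 0.034112 / 0.711488 ≈ 0.048

Pr(underwatering | wilting) ≈ 0.091; Pr(underwatering | wilting, root rot) ≈ 0.048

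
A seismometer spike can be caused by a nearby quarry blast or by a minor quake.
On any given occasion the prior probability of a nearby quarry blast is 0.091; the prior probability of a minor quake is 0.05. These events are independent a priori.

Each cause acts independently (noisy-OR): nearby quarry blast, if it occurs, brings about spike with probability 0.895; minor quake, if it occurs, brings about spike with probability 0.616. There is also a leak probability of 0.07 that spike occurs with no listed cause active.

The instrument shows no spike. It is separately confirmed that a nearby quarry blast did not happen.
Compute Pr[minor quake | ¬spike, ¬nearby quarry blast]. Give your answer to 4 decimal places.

Under noisy-OR, P(spike | causes) = 1 − (1−0.07)·∏(1−qᵢ) over the active causes.
P(¬spike | ¬nearby quarry blast) = 0.93*0.95 + 0.35712*0.05 = 0.883500 + 0.017856 = 0.901356
Restricting to configurations with minor quake present: 0.35712*0.05 = 0.017856.
P(minor quake | ¬spike, ¬nearby quarry blast) = 0.017856 / 0.901356 ≈ 0.0198

Pr[minor quake | ¬spike, ¬nearby quarry blast] ≈ 0.0198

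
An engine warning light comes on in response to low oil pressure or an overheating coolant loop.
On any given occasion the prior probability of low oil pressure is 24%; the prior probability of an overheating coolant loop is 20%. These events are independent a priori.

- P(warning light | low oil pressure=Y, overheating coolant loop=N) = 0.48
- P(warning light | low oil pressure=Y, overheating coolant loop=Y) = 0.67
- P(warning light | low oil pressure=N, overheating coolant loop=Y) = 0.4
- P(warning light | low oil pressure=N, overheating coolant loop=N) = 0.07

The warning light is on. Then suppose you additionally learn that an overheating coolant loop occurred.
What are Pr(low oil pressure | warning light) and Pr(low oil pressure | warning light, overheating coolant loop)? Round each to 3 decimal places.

By total probability over the 4 (low oil pressure, overheating coolant loop) configurations:
  P(warning light) = 0.07×0.76×0.8 + 0.4×0.76×0.2 + 0.48×0.24×0.8 + 0.67×0.24×0.2
        = 0.042560 + 0.060800 + 0.092160 + 0.032160 = 0.227680
Configurations with low oil pressure contribute 0.124320, so
  P(low oil pressure | warning light) = 0.124320 / 0.227680 ≈ 0.546

Now condition on the additional information:
P(warning light | overheating coolant loop) = 0.4*0.76 + 0.67*0.24 = 0.304000 + 0.160800 = 0.464800
The low oil pressure-present share is 0.67*0.24 = 0.160800.
Hence the posterior is 0.160800/0.464800 ≈ 0.346.
The drop from 0.546 to 0.346 is the explaining-away (discounting) effect.

Pr(low oil pressure | warning light) ≈ 0.546; Pr(low oil pressure | warning light, overheating coolant loop) ≈ 0.346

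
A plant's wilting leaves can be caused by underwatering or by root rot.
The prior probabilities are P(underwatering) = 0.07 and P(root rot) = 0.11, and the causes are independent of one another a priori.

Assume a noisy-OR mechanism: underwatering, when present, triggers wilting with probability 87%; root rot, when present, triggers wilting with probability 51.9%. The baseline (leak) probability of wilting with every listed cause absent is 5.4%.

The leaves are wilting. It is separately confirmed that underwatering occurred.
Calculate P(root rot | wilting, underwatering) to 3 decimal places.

Under noisy-OR, P(wilting | causes) = 1 − (1−0.054)·∏(1−qᵢ) over the active causes.
Weight on root rot=true, given the evidence: 0.940847*0.11 = 0.103493
Normalizer over all consistent configurations: 0.87702*0.89 + 0.940847*0.11 = 0.884041
P(root rot | wilting, underwatering) = 0.103493/0.884041 ≈ 0.117

P(root rot | wilting, underwatering) ≈ 0.117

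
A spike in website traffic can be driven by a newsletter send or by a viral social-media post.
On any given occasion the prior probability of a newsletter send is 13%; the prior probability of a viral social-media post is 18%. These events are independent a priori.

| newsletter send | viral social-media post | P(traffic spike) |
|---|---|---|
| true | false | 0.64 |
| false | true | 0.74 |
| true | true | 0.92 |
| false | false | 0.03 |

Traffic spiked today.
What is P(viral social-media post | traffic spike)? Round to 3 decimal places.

P(viral social-media post | traffic spike) ≈ 0.605

Sum P(traffic spike|·) weighted by the priors over the 4 (newsletter send, viral social-media post) configurations:
  P(traffic spike) = 0.03·0.87·0.82 + 0.74·0.87·0.18 + 0.64·0.13·0.82 + 0.92·0.13·0.18
        = 0.021402 + 0.115884 + 0.068224 + 0.021528 = 0.227038
Keeping only the viral social-media post-present terms gives 0.137412, so
  P(viral social-media post | traffic spike) = 0.137412 / 0.227038 ≈ 0.605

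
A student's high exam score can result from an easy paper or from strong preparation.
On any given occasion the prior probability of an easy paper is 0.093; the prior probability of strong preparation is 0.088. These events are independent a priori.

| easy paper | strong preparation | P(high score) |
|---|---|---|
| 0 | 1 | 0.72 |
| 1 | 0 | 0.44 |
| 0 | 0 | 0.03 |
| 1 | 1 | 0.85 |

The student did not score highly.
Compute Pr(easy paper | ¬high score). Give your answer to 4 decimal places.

Pr(easy paper | ¬high score) ≈ 0.0558

Enumerate the 4 (easy paper, strong preparation) configurations and weight by the priors:
  P(¬high score) = 0.97*0.907*0.912 + 0.28*0.907*0.088 + 0.56*0.093*0.912 + 0.15*0.093*0.088
        = 0.802368 + 0.022348 + 0.047497 + 0.001228 = 0.873441
Configurations with easy paper contribute 0.048725, so
  P(easy paper | ¬high score) = 0.048725 / 0.873441 ≈ 0.0558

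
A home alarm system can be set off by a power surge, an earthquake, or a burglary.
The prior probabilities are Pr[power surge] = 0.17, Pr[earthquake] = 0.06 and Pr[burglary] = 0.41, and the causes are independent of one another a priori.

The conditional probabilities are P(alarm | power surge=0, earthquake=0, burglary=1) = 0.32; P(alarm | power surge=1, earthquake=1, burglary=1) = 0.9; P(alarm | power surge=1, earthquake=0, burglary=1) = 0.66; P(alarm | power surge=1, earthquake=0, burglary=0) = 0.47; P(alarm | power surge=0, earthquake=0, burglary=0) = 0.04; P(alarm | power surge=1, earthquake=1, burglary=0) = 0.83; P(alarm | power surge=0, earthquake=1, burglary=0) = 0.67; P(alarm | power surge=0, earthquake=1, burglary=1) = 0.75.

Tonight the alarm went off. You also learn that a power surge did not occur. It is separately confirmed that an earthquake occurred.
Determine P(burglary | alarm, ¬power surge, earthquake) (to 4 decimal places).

By total probability over both values of burglary:
  P(alarm | ¬power surge, earthquake) = 0.67*0.59 + 0.75*0.41
        = 0.395300 + 0.307500 = 0.702800
Keeping only the burglary-present terms gives 0.307500, so
  P(burglary | alarm, ¬power surge, earthquake) = 0.307500 / 0.702800 ≈ 0.4375

P(burglary | alarm, ¬power surge, earthquake) ≈ 0.4375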